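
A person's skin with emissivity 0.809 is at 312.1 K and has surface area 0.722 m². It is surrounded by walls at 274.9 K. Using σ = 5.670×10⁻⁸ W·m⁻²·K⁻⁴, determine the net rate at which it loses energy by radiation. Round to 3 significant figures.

Net loss ≈ 125 W

Area A = 0.722 m².
Net radiated power P_net = εσA(T⁴ − T₀⁴) = 0.809×5.670×10⁻⁸×0.722×(312.1⁴ − 274.9⁴).
T⁴ − T₀⁴ = 9.48801×10⁹ − 5.71083×10⁹ = 3.77718×10⁹ K⁴, so P_net = 125 W.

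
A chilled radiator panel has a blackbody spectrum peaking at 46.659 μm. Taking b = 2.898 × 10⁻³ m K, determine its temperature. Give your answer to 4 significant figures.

T ≈ 62.11 K

Wien's law gives T = b/λ_max = (2.898×10⁻³ m·K)/(4.6659×10⁻⁵ m) = 62.11 K.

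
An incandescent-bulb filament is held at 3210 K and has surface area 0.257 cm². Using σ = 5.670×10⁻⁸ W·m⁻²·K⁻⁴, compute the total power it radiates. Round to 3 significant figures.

P ≈ 155 W

Area A = 0.257 cm² = 2.57×10⁻⁵ m².
P = σAT⁴ = 5.670×10⁻⁸ × 2.57×10⁻⁵ × (3210)⁴ = 155 W.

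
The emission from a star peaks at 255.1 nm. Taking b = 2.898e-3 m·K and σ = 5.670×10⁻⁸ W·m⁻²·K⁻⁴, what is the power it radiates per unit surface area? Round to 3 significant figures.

Wien's law: T = b/λ_max = 2.898×10⁻³/2.551×10⁻⁷ = 11360.3 K.
Then I = σT⁴ = 5.670×10⁻⁸×(11360.3)⁴ = 9.44×10⁸ W/m².

I ≈ 9.44×10⁸ W/m²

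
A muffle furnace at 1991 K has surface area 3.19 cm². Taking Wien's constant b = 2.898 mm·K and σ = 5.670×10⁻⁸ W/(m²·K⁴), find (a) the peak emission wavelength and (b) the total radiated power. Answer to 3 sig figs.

λ_max ≈ 1.46 μm; P ≈ 284 W

(a) λ_max = b/T = 2.898×10⁻³/1991 = 1.456×10⁻⁶ m = 1.46 μm.
Area A = 3.19 cm² = 3.19×10⁻⁴ m².
(b) P = σAT⁴ = 5.670×10⁻⁸×3.19×10⁻⁴×(1991)⁴ = 284 W.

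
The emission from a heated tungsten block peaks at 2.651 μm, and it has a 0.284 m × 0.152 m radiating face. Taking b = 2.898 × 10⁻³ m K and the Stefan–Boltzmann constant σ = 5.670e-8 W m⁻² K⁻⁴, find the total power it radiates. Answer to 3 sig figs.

Wien's law: T = b/λ_max = 2.898×10⁻³/2.651×10⁻⁶ = 1093.17 K.
Area A = 0.284 × 0.152 = 0.043168 m².
Then P = σAT⁴ = 5.670×10⁻⁸×0.043168×(1093.17)⁴ = 3.50×10³ W.

P ≈ 3.50×10³ W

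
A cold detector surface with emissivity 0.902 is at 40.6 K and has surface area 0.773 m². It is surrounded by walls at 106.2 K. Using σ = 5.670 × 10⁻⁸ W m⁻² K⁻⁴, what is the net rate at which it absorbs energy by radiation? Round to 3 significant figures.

Area A = 0.773 m².
Net radiated power P_net = εσA(T⁴ − T₀⁴) = 0.902×5.670×10⁻⁸×0.773×(40.6⁴ − 106.2⁴).
T⁴ − T₀⁴ = 2.71709×10⁶ − 1.27203×10⁸ = -1.24486×10⁸ K⁴, so P_net = -4.92 W — negative, meaning a net gain of 4.92 W.

Net gain ≈ 4.92 W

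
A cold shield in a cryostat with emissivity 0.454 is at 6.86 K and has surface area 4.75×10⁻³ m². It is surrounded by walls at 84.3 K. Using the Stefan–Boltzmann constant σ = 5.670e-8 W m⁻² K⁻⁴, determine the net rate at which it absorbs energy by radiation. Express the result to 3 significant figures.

Area A = 4.75×10⁻³ m².
Net radiated power P_net = εσA(T⁴ − T₀⁴) = 0.454×5.670×10⁻⁸×4.75×10⁻³×(6.86⁴ − 84.3⁴).
T⁴ − T₀⁴ = 2214.61 − 5.05022×10⁷ = -5.05000×10⁷ K⁴, so P_net = -6.17×10⁻³ W — negative, meaning a net gain of 6.17×10⁻³ W.

Net gain ≈ 6.17×10⁻³ W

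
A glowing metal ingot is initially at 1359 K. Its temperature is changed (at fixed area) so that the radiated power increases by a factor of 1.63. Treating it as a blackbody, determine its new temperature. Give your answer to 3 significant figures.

T₂ ≈ 1.54×10³ K

P ∝ T⁴, so T₂/T₁ = (P₂/P₁)^(1/4) = (1.63)^(1/4) = 1.12992.
T₂ = 1359 × 1.12992 = 1.54×10³ K.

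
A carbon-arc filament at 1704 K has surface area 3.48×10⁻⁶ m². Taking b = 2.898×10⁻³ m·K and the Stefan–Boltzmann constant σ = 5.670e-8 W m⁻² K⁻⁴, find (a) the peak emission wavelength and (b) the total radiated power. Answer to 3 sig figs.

λ_max ≈ 1.70 μm; P ≈ 1.66 W

(a) λ_max = b/T = 2.898×10⁻³/1704 = 1.701×10⁻⁶ m = 1.70 μm.
Area A = 3.48×10⁻⁶ m².
(b) P = σAT⁴ = 5.670×10⁻⁸×3.48×10⁻⁶×(1704)⁴ = 1.66 W.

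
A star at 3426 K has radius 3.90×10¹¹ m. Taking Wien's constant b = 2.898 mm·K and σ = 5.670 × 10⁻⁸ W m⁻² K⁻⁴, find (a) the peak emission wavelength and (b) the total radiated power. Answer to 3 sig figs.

λ_max ≈ 0.846 μm; P ≈ 1.49×10³¹ W

(a) λ_max = b/T = 2.898×10⁻³/3426 = 8.459×10⁻⁷ m = 0.846 μm.
Surface area A = 4πR² = 4π(3.90×10¹¹ m)² = 1.91134×10²⁴ m².
(b) P = σAT⁴ = 5.670×10⁻⁸×1.91134×10²⁴×(3426)⁴ = 1.49×10³¹ W.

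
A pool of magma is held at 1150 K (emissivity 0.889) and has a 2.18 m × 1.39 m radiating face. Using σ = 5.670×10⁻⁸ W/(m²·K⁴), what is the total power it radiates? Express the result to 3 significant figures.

P ≈ 2.67×10⁵ W

Area A = 2.18 × 1.39 = 3.0302 m².
P = εσAT⁴ = 0.889 × 5.670×10⁻⁸ × 3.0302 × (1150)⁴ = 2.67×10⁵ W.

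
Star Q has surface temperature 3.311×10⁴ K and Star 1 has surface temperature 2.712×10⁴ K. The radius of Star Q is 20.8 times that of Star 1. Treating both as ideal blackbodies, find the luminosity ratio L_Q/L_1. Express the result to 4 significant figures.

L_Q/L_1 ≈ 961.2

L ∝ R²T⁴, so L_Q/L_1 = (R_Q/R_1)²(T_Q/T_1)⁴ = (20.8)² × (3.311×10⁴/2.712×10⁴)⁴ = 432.64 × 2.22166 = 961.2.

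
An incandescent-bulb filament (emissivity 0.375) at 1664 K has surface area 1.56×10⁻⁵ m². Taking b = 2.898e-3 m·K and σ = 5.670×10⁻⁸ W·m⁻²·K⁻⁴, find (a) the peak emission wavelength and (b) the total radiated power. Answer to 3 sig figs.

(a) λ_max = b/T = 2.898×10⁻³/1664 = 1.742×10⁻⁶ m = 1.74 μm.
Area A = 1.56×10⁻⁵ m².
(b) P = εσAT⁴ = 0.375×5.670×10⁻⁸×1.56×10⁻⁵×(1664)⁴ = 2.54 W.

λ_max ≈ 1.74 μm; P ≈ 2.54 W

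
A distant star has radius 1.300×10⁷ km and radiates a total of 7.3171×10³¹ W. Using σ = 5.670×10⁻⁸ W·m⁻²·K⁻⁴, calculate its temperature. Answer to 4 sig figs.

T ≈ 2.792×10⁴ K

Surface area A = 4πR² = 4π(1.300×10¹⁰ m)² = 2.12372×10²¹ m².
P = σAT⁴ ⇒ T = (P/(σA))^(1/4) = (7.3171×10³¹/(5.670×10⁻⁸×2.12372×10²¹))^(1/4) = 2.792×10⁴ K.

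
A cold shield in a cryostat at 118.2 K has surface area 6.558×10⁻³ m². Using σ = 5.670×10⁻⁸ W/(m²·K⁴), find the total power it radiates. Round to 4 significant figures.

Area A = 6.558×10⁻³ m².
P = σAT⁴ = 5.670×10⁻⁸ × 6.558×10⁻³ × (118.2)⁴ = 0.07258 W.

P ≈ 0.07258 W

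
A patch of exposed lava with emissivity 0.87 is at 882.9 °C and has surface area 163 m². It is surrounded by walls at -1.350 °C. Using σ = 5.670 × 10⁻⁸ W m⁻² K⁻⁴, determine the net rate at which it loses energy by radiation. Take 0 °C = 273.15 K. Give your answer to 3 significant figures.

Net loss ≈ 1.43×10⁷ W

T = 882.9 °C + 273.15 = 1156.05 K.
Surroundings: T = -1.350 °C + 273.15 = 271.800 K.
Area A = 163 m².
Net radiated power P_net = εσA(T⁴ − T₀⁴) = 0.87×5.670×10⁻⁸×163×(1156.05⁴ − 271.800⁴).
T⁴ − T₀⁴ = 1.78610×10¹² − 5.45755×10⁹ = 1.78064×10¹² K⁴, so P_net = 1.43×10⁷ W.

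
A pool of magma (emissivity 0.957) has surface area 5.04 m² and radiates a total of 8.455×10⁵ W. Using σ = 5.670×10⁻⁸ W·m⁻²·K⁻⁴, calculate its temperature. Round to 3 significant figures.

Area A = 5.04 m².
P = εσAT⁴ ⇒ T = (P/(εσA))^(1/4) = (8.455×10⁵/(0.957×5.670×10⁻⁸×5.04))^(1/4) = 1.33×10³ K.

T ≈ 1.33×10³ K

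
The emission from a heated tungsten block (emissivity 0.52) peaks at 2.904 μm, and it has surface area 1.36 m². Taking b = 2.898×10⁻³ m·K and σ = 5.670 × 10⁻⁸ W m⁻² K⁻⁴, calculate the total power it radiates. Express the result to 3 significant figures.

P ≈ 3.98×10⁴ W

Wien's law: T = b/λ_max = 2.898×10⁻³/2.904×10⁻⁶ = 997.934 K.
Area A = 1.36 m².
Then P = εσAT⁴ = 0.52×5.670×10⁻⁸×1.36×(997.934)⁴ = 3.98×10⁴ W.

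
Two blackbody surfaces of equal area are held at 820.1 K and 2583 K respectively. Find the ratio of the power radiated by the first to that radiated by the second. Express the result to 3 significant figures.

With equal areas, P₁/P₂ = (T₁/T₂)⁴ = (820.1/2583)⁴ = 0.0102.

P₁/P₂ ≈ 0.0102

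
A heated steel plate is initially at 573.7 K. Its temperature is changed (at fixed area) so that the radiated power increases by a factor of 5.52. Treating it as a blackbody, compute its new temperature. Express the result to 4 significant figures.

P ∝ T⁴, so T₂/T₁ = (P₂/P₁)^(1/4) = (5.52)^(1/4) = 1.53280.
T₂ = 573.7 × 1.53280 = 879.4 K.

T₂ ≈ 879.4 K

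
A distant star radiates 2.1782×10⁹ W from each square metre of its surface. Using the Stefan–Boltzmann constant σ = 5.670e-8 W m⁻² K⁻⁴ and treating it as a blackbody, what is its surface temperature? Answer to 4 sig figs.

I = σT⁴, so T = (I/σ)^(1/4) = (2.1782×10⁹/(5.670×10⁻⁸))^(1/4) = 1.400×10⁴ K.

T ≈ 1.400×10⁴ K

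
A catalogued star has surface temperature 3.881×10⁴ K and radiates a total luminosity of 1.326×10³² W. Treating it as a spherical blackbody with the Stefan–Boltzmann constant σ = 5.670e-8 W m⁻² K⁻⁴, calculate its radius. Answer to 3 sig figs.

L = 4πR²σT⁴ ⇒ R = √(L/(4πσT⁴)).
σT⁴ = 1.28635×10¹¹ W/m², so R = √(1.326×10³²/(4π×1.28635×10¹¹)) = 9.06×10⁹ m.

R ≈ 9.06×10⁹ m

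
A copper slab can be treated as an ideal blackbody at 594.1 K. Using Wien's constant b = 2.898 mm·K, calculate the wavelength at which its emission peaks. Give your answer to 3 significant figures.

Wien's displacement law: λ_max = b/T = (2.898×10⁻³ m·K)/(594.1 K) = 4.878×10⁻⁶ m.
That is 4.88 μm, in the infrared range.

λ_max ≈ 4.88 μm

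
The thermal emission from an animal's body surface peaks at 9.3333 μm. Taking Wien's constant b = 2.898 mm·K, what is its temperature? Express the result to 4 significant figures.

T ≈ 310.5 K

Wien's law gives T = b/λ_max = (2.898×10⁻³ m·K)/(9.3333×10⁻⁶ m) = 310.5 K.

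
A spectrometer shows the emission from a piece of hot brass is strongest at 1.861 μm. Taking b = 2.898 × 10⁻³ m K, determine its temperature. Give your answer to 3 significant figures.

Wien's law gives T = b/λ_max = (2.898×10⁻³ m·K)/(1.861×10⁻⁶ m) = 1.56×10³ K.

T ≈ 1.56×10³ K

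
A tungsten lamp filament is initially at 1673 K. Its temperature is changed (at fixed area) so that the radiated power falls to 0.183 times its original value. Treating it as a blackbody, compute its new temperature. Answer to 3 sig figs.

T₂ ≈ 1.09×10³ K

P ∝ T⁴, so T₂/T₁ = (P₂/P₁)^(1/4) = (0.183)^(1/4) = 0.654053.
T₂ = 1673 × 0.654053 = 1.09×10³ K.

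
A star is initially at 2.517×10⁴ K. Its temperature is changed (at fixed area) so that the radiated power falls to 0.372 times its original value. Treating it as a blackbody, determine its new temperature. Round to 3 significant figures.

P ∝ T⁴, so T₂/T₁ = (P₂/P₁)^(1/4) = (0.372)^(1/4) = 0.780972.
T₂ = 2.517×10⁴ × 0.780972 = 1.97×10⁴ K.

T₂ ≈ 1.97×10⁴ K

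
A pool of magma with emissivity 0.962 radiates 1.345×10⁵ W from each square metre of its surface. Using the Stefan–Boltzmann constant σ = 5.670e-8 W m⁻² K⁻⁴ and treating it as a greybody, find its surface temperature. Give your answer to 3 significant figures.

T ≈ 1.25×10³ K

I = εσT⁴, so T = (I/εσ)^(1/4) = (1.345×10⁵/(0.962×5.670×10⁻⁸))^(1/4) = 1.25×10³ K.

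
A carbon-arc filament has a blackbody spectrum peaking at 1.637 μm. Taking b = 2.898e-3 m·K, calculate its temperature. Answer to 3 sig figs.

Wien's law gives T = b/λ_max = (2.898×10⁻³ m·K)/(1.637×10⁻⁶ m) = 1.77×10³ K.

T ≈ 1.77×10³ K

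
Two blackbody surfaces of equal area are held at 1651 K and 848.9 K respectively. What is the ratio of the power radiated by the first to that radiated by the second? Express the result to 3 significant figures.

P₁/P₂ ≈ 14.3

With equal areas, P₁/P₂ = (T₁/T₂)⁴ = (1651/848.9)⁴ = 14.3.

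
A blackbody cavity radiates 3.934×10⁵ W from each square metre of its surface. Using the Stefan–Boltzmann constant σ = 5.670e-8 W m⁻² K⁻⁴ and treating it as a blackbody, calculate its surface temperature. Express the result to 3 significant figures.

T ≈ 1.62×10³ K

I = σT⁴, so T = (I/σ)^(1/4) = (3.934×10⁵/(5.670×10⁻⁸))^(1/4) = 1.62×10³ K.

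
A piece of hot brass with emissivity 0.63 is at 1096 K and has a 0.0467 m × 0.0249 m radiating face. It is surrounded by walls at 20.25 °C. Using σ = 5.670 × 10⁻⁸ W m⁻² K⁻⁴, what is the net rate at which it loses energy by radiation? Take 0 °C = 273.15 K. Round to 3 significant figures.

Surroundings: T = 20.25 °C + 273.15 = 293.40 K.
Area A = 0.0467 × 0.0249 = 1.16283×10⁻³ m².
Net radiated power P_net = εσA(T⁴ − T₀⁴) = 0.63×5.670×10⁻⁸×1.16283×10⁻³×(1096⁴ − 293.40⁴).
T⁴ − T₀⁴ = 1.44292×10¹² − 7.41038×10⁹ = 1.43551×10¹² K⁴, so P_net = 59.6 W.

Net loss ≈ 59.6 W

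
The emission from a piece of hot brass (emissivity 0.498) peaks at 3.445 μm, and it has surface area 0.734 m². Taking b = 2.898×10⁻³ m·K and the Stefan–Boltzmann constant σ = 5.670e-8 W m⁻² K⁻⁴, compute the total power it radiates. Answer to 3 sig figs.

P ≈ 1.04×10⁴ W

Wien's law: T = b/λ_max = 2.898×10⁻³/3.445×10⁻⁶ = 841.219 K.
Area A = 0.734 m².
Then P = εσAT⁴ = 0.498×5.670×10⁻⁸×0.734×(841.219)⁴ = 1.04×10⁴ W.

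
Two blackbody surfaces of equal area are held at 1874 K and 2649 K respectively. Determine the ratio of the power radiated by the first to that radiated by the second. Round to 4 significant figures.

With equal areas, P₁/P₂ = (T₁/T₂)⁴ = (1874/2649)⁴ = 0.2505.

P₁/P₂ ≈ 0.2505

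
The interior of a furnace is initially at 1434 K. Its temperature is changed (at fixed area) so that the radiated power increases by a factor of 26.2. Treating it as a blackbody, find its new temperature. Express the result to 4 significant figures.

P ∝ T⁴, so T₂/T₁ = (P₂/P₁)^(1/4) = (26.2)^(1/4) = 2.26243.
T₂ = 1434 × 2.26243 = 3244 K.

T₂ ≈ 3244 K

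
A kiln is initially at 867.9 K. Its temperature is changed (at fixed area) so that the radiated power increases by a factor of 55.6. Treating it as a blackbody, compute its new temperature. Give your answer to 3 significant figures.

P ∝ T⁴, so T₂/T₁ = (P₂/P₁)^(1/4) = (55.6)^(1/4) = 2.73067.
T₂ = 867.9 × 2.73067 = 2.37×10³ K.

T₂ ≈ 2.37×10³ K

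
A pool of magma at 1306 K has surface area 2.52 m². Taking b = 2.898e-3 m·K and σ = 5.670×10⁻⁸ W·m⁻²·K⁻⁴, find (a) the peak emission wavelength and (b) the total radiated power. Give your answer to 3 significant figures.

(a) λ_max = b/T = 2.898×10⁻³/1306 = 2.219×10⁻⁶ m = 2.22×10³ nm.
Area A = 2.52 m².
(b) P = σAT⁴ = 5.670×10⁻⁸×2.52×(1306)⁴ = 4.16×10⁵ W.

λ_max ≈ 2.22×10³ nm; P ≈ 4.16×10⁵ W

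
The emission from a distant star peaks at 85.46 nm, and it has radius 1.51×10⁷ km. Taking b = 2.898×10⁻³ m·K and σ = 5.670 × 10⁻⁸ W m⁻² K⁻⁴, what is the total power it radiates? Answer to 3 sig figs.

Wien's law: T = b/λ_max = 2.898×10⁻³/8.546×10⁻⁸ = 33910.6 K.
Surface area A = 4πR² = 4π(1.51×10¹⁰ m)² = 2.86526×10²¹ m².
Then P = σAT⁴ = 5.670×10⁻⁸×2.86526×10²¹×(33910.6)⁴ = 2.15×10³² W.

P ≈ 2.15×10³² W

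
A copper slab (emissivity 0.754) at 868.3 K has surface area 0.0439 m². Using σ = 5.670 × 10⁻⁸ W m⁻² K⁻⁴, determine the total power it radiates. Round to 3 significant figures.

Area A = 0.0439 m².
P = εσAT⁴ = 0.754 × 5.670×10⁻⁸ × 0.0439 × (868.3)⁴ = 1.07×10³ W.

P ≈ 1.07×10³ W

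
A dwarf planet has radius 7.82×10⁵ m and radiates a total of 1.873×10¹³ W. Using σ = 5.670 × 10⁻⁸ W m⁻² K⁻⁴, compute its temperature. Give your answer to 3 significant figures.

T ≈ 81.0 K

Surface area A = 4πR² = 4π(7.82×10⁵ m)² = 7.68464×10¹² m².
P = σAT⁴ ⇒ T = (P/(σA))^(1/4) = (1.873×10¹³/(5.670×10⁻⁸×7.68464×10¹²))^(1/4) = 81.0 K.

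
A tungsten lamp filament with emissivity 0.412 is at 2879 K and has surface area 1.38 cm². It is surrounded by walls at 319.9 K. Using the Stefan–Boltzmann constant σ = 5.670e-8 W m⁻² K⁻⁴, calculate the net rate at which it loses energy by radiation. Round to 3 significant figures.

Net loss ≈ 221 W

Area A = 1.38 cm² = 1.38×10⁻⁴ m².
Net radiated power P_net = εσA(T⁴ − T₀⁴) = 0.412×5.670×10⁻⁸×1.38×10⁻⁴×(2879⁴ − 319.9⁴).
T⁴ − T₀⁴ = 6.87016×10¹³ − 1.04727×10¹⁰ = 6.86911×10¹³ K⁴, so P_net = 221 W.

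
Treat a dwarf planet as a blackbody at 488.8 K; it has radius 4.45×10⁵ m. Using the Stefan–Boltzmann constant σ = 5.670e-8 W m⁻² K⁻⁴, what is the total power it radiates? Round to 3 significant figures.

Surface area A = 4πR² = 4π(4.45×10⁵ m)² = 2.48846×10¹² m².
P = σAT⁴ = 5.670×10⁻⁸ × 2.48846×10¹² × (488.8)⁴ = 8.05×10¹⁵ W.

P ≈ 8.05×10¹⁵ W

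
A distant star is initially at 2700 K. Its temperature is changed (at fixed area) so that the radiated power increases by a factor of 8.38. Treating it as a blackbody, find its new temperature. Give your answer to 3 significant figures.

P ∝ T⁴, so T₂/T₁ = (P₂/P₁)^(1/4) = (8.38)^(1/4) = 1.70142.
T₂ = 2700 × 1.70142 = 4.59×10³ K.

T₂ ≈ 4.59×10³ K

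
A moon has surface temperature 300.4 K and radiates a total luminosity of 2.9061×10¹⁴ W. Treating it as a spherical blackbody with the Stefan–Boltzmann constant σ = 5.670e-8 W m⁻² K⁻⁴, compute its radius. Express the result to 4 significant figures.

L = 4πR²σT⁴ ⇒ R = √(L/(4πσT⁴)).
σT⁴ = 461.724 W/m², so R = √(2.9061×10¹⁴/(4π×461.724)) = 2.238×10⁵ m.

R ≈ 2.238×10⁵ m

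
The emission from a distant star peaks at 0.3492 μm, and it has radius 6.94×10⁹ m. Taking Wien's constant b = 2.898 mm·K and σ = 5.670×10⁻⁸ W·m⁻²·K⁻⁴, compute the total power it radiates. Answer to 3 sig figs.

P ≈ 1.63×10²⁹ W

Wien's law: T = b/λ_max = 2.898×10⁻³/3.492×10⁻⁷ = 8298.97 K.
Surface area A = 4πR² = 4π(6.94×10⁹ m)² = 6.05242×10²⁰ m².
Then P = σAT⁴ = 5.670×10⁻⁸×6.05242×10²⁰×(8298.97)⁴ = 1.63×10²⁹ W.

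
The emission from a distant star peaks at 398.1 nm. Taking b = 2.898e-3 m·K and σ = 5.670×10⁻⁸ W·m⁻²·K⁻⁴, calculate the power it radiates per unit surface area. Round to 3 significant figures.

I ≈ 1.59×10⁸ W/m²

Wien's law: T = b/λ_max = 2.898×10⁻³/3.981×10⁻⁷ = 7279.58 K.
Then I = σT⁴ = 5.670×10⁻⁸×(7279.58)⁴ = 1.59×10⁸ W/m².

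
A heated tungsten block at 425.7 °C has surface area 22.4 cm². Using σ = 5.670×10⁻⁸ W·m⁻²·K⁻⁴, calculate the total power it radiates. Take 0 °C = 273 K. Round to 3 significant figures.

P ≈ 30.3 W

T = 425.7 °C + 273 = 698.7 K.
Area A = 22.4 cm² = 2.24×10⁻³ m².
P = σAT⁴ = 5.670×10⁻⁸ × 2.24×10⁻³ × (698.7)⁴ = 30.3 W.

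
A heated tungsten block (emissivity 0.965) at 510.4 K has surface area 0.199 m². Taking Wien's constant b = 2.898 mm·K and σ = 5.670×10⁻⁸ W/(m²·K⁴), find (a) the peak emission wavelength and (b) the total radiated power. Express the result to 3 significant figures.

λ_max ≈ 5.68 μm; P ≈ 739 W

(a) λ_max = b/T = 2.898×10⁻³/510.4 = 5.678×10⁻⁶ m = 5.68 μm.
Area A = 0.199 m².
(b) P = εσAT⁴ = 0.965×5.670×10⁻⁸×0.199×(510.4)⁴ = 739 W.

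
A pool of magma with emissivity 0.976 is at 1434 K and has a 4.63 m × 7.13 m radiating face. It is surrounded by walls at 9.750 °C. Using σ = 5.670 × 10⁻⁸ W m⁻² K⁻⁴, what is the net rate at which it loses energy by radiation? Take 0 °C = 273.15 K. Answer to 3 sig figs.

Surroundings: T = 9.750 °C + 273.15 = 282.900 K.
Area A = 4.63 × 7.13 = 33.0119 m².
Net radiated power P_net = εσA(T⁴ − T₀⁴) = 0.976×5.670×10⁻⁸×33.0119×(1434⁴ − 282.900⁴).
T⁴ − T₀⁴ = 4.22860×10¹² − 6.40519×10⁹ = 4.22219×10¹² K⁴, so P_net = 7.71×10⁶ W.

Net loss ≈ 7.71×10⁶ W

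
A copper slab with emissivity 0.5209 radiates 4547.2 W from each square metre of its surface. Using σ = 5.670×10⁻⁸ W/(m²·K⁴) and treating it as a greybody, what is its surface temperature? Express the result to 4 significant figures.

I = εσT⁴, so T = (I/εσ)^(1/4) = (4547.2/(0.5209×5.670×10⁻⁸))^(1/4) = 626.4 K.

T ≈ 626.4 K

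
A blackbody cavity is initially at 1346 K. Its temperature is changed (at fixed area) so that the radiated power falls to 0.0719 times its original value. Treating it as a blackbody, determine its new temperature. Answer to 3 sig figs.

P ∝ T⁴, so T₂/T₁ = (P₂/P₁)^(1/4) = (0.0719)^(1/4) = 0.517824.
T₂ = 1346 × 0.517824 = 697 K.

T₂ ≈ 697 K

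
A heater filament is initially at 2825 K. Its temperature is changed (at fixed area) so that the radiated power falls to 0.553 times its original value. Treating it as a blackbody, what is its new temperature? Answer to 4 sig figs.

P ∝ T⁴, so T₂/T₁ = (P₂/P₁)^(1/4) = (0.553)^(1/4) = 0.862345.
T₂ = 2825 × 0.862345 = 2436 K.

T₂ ≈ 2436 K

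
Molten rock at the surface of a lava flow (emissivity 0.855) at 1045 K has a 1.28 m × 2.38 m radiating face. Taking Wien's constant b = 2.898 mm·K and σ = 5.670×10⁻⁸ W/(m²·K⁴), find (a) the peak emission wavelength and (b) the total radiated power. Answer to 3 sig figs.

(a) λ_max = b/T = 2.898×10⁻³/1045 = 2.773×10⁻⁶ m = 2.77×10³ nm.
Area A = 1.28 × 2.38 = 3.0464 m².
(b) P = εσAT⁴ = 0.855×5.670×10⁻⁸×3.0464×(1045)⁴ = 1.76×10⁵ W.

λ_max ≈ 2.77×10³ nm; P ≈ 1.76×10⁵ W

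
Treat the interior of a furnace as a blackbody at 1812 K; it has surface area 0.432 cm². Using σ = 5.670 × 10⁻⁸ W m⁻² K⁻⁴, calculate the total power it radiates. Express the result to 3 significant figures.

P ≈ 26.4 W

Area A = 0.432 cm² = 4.32×10⁻⁵ m².
P = σAT⁴ = 5.670×10⁻⁸ × 4.32×10⁻⁵ × (1812)⁴ = 26.4 W.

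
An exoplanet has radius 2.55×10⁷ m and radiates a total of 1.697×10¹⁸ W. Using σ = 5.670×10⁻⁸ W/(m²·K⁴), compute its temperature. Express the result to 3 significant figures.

Surface area A = 4πR² = 4π(2.55×10⁷ m)² = 8.17128×10¹⁵ m².
P = σAT⁴ ⇒ T = (P/(σA))^(1/4) = (1.697×10¹⁸/(5.670×10⁻⁸×8.17128×10¹⁵))^(1/4) = 246 K.

T ≈ 246 K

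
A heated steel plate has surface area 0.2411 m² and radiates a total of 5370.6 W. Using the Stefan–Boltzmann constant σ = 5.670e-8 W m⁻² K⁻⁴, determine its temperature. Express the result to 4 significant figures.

T ≈ 791.7 K

Area A = 0.2411 m².
P = σAT⁴ ⇒ T = (P/(σA))^(1/4) = (5370.6/(5.670×10⁻⁸×0.2411))^(1/4) = 791.7 K.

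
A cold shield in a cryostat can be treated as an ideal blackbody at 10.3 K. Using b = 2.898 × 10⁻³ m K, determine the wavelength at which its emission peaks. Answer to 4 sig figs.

Wien's displacement law: λ_max = b/T = (2.898×10⁻³ m·K)/(10.3 K) = 2.8136×10⁻⁴ m.
That is 281.4 μm, in the infrared range.

λ_max ≈ 281.4 μm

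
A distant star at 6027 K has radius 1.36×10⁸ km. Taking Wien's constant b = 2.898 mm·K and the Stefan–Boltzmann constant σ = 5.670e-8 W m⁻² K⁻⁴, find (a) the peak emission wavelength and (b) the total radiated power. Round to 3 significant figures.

λ_max ≈ 481 nm; P ≈ 1.74×10³¹ W

(a) λ_max = b/T = 2.898×10⁻³/6027 = 4.808×10⁻⁷ m = 481 nm.
Surface area A = 4πR² = 4π(1.36×10¹¹ m)² = 2.32428×10²³ m².
(b) P = σAT⁴ = 5.670×10⁻⁸×2.32428×10²³×(6027)⁴ = 1.74×10³¹ W.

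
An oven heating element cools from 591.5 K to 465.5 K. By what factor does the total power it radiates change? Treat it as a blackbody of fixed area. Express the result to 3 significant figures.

P ∝ T⁴, so P₂/P₁ = (T₂/T₁)⁴ = (465.5/591.5)⁴ = (0.786982)⁴ = 0.384.

P₂/P₁ ≈ 0.384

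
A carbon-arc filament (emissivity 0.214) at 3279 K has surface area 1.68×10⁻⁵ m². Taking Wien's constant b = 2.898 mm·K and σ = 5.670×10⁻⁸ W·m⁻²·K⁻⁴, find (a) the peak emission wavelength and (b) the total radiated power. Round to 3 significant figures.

λ_max ≈ 884 nm; P ≈ 23.6 W

(a) λ_max = b/T = 2.898×10⁻³/3279 = 8.838×10⁻⁷ m = 884 nm.
Area A = 1.68×10⁻⁵ m².
(b) P = εσAT⁴ = 0.214×5.670×10⁻⁸×1.68×10⁻⁵×(3279)⁴ = 23.6 W.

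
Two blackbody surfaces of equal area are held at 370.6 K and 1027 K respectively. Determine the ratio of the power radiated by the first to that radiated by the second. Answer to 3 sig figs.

P₁/P₂ ≈ 0.0170

With equal areas, P₁/P₂ = (T₁/T₂)⁴ = (370.6/1027)⁴ = 0.0170.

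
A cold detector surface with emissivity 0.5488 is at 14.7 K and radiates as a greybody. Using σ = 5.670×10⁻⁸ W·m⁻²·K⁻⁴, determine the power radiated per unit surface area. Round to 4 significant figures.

I ≈ 1.453×10⁻³ W/m²

Stefan–Boltzmann: I = εσT⁴ = 0.5488 × 5.670×10⁻⁸ × (14.7)⁴ = 1.453×10⁻³ W/m².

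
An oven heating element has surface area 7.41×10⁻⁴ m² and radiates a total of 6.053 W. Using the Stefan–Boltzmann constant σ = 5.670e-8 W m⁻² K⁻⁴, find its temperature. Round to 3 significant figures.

Area A = 7.41×10⁻⁴ m².
P = σAT⁴ ⇒ T = (P/(σA))^(1/4) = (6.053/(5.670×10⁻⁸×7.41×10⁻⁴))^(1/4) = 616 K.

T ≈ 616 K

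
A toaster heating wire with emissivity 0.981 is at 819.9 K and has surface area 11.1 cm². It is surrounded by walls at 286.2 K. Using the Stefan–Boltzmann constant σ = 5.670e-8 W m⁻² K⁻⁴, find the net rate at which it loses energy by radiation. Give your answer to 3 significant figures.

Net loss ≈ 27.5 W

Area A = 11.1 cm² = 1.11×10⁻³ m².
Net radiated power P_net = εσA(T⁴ − T₀⁴) = 0.981×5.670×10⁻⁸×1.11×10⁻³×(819.9⁴ − 286.2⁴).
T⁴ − T₀⁴ = 4.51901×10¹¹ − 6.70932×10⁹ = 4.45192×10¹¹ K⁴, so P_net = 27.5 W.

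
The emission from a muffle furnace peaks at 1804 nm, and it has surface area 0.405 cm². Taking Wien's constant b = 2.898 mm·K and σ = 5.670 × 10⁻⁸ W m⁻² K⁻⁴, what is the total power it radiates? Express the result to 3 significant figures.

P ≈ 15.3 W

Wien's law: T = b/λ_max = 2.898×10⁻³/1.804×10⁻⁶ = 1606.43 K.
Area A = 0.405 cm² = 4.05×10⁻⁵ m².
Then P = σAT⁴ = 5.670×10⁻⁸×4.05×10⁻⁵×(1606.43)⁴ = 15.3 W.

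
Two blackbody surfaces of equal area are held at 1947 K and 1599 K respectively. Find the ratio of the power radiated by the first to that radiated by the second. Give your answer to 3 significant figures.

With equal areas, P₁/P₂ = (T₁/T₂)⁴ = (1947/1599)⁴ = 2.20.

P₁/P₂ ≈ 2.20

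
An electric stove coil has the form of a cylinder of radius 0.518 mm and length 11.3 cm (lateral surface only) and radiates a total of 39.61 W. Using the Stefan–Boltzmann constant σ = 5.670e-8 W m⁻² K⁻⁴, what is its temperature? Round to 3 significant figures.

T ≈ 1.17×10³ K

Lateral area A = 2πrL = 2π×5.18×10⁻⁴×0.113 = 3.67780×10⁻⁴ m².
P = σAT⁴ ⇒ T = (P/(σA))^(1/4) = (39.61/(5.670×10⁻⁸×3.67780×10⁻⁴))^(1/4) = 1.17×10³ K.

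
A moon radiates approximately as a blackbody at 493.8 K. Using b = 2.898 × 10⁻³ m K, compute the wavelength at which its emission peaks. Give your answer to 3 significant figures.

Wien's displacement law: λ_max = b/T = (2.898×10⁻³ m·K)/(493.8 K) = 5.869×10⁻⁶ m.
That is 5.87 μm, in the infrared range.

λ_max ≈ 5.87 μm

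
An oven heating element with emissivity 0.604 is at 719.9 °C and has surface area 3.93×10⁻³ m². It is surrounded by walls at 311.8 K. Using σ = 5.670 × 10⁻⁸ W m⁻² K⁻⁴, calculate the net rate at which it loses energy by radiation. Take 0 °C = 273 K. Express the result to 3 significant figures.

Net loss ≈ 130 W

T = 719.9 °C + 273 = 992.9 K.
Area A = 3.93×10⁻³ m².
Net radiated power P_net = εσA(T⁴ − T₀⁴) = 0.604×5.670×10⁻⁸×3.93×10⁻³×(992.9⁴ − 311.8⁴).
T⁴ − T₀⁴ = 9.71901×10¹¹ − 9.45158×10⁹ = 9.62449×10¹¹ K⁴, so P_net = 130 W.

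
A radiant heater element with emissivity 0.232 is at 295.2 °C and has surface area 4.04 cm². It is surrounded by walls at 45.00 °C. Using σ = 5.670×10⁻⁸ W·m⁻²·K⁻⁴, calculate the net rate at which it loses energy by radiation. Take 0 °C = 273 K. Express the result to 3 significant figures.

T = 295.2 °C + 273 = 568.2 K.
Surroundings: T = 45.00 °C + 273 = 318.00 K.
Area A = 4.04 cm² = 4.04×10⁻⁴ m².
Net radiated power P_net = εσA(T⁴ − T₀⁴) = 0.232×5.670×10⁻⁸×4.04×10⁻⁴×(568.2⁴ − 318.00⁴).
T⁴ − T₀⁴ = 1.04233×10¹¹ − 1.02261×10¹⁰ = 9.40069×10¹⁰ K⁴, so P_net = 0.500 W.

Net loss ≈ 0.500 W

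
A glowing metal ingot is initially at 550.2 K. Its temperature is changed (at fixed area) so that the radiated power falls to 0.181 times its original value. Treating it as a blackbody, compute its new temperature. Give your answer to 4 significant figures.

P ∝ T⁴, so T₂/T₁ = (P₂/P₁)^(1/4) = (0.181)^(1/4) = 0.652258.
T₂ = 550.2 × 0.652258 = 358.9 K.

T₂ ≈ 358.9 K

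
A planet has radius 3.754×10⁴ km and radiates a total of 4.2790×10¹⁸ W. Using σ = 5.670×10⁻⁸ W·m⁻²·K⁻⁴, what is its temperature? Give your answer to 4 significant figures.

T ≈ 255.5 K

Surface area A = 4πR² = 4π(3.754×10⁷ m)² = 1.77092×10¹⁶ m².
P = σAT⁴ ⇒ T = (P/(σA))^(1/4) = (4.2790×10¹⁸/(5.670×10⁻⁸×1.77092×10¹⁶))^(1/4) = 255.5 K.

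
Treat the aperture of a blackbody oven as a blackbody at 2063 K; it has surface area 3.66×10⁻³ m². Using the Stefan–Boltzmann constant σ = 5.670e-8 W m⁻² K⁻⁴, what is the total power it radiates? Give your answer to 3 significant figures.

Area A = 3.66×10⁻³ m².
P = σAT⁴ = 5.670×10⁻⁸ × 3.66×10⁻³ × (2063)⁴ = 3.76×10³ W.

P ≈ 3.76×10³ W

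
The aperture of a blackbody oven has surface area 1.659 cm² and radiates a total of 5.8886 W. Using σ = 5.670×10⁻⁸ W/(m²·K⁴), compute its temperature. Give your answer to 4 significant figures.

Area A = 1.659 cm² = 1.659×10⁻⁴ m².
P = σAT⁴ ⇒ T = (P/(σA))^(1/4) = (5.8886/(5.670×10⁻⁸×1.659×10⁻⁴))^(1/4) = 889.5 K.

T ≈ 889.5 K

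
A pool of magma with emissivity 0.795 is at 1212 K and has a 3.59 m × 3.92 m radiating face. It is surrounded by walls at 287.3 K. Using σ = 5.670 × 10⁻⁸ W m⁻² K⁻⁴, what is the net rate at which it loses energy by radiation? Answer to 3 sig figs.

Net loss ≈ 1.36×10⁶ W

Area A = 3.59 × 3.92 = 14.0728 m².
Net radiated power P_net = εσA(T⁴ − T₀⁴) = 0.795×5.670×10⁻⁸×14.0728×(1212⁴ − 287.3⁴).
T⁴ − T₀⁴ = 2.15780×10¹² − 6.81306×10⁹ = 2.15099×10¹² K⁴, so P_net = 1.36×10⁶ W.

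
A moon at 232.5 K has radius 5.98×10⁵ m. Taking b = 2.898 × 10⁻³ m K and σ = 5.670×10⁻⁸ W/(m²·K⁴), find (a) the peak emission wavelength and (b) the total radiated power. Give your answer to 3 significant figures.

λ_max ≈ 12.5 μm; P ≈ 7.45×10¹⁴ W

(a) λ_max = b/T = 2.898×10⁻³/232.5 = 1.246×10⁻⁵ m = 12.5 μm.
Surface area A = 4πR² = 4π(5.98×10⁵ m)² = 4.49378×10¹² m².
(b) P = σAT⁴ = 5.670×10⁻⁸×4.49378×10¹²×(232.5)⁴ = 7.45×10¹⁴ W.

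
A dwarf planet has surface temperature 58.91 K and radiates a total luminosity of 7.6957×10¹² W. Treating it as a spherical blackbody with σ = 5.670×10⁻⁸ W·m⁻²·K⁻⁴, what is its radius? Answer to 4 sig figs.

R ≈ 9.470×10⁵ m

L = 4πR²σT⁴ ⇒ R = √(L/(4πσT⁴)).
σT⁴ = 0.682872 W/m², so R = √(7.6957×10¹²/(4π×0.682872)) = 9.470×10⁵ m.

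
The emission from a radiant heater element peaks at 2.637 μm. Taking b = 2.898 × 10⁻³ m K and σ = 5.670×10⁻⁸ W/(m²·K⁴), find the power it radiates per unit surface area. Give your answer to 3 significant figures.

Wien's law: T = b/λ_max = 2.898×10⁻³/2.637×10⁻⁶ = 1098.98 K.
Then I = σT⁴ = 5.670×10⁻⁸×(1098.98)⁴ = 8.27×10⁴ W/m².

I ≈ 8.27×10⁴ W/m²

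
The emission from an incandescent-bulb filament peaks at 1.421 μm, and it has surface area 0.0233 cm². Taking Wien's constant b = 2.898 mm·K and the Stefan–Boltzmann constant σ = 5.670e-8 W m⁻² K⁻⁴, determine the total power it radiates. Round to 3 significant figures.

Wien's law: T = b/λ_max = 2.898×10⁻³/1.421×10⁻⁶ = 2039.41 K.
Area A = 0.0233 cm² = 2.33×10⁻⁶ m².
Then P = σAT⁴ = 5.670×10⁻⁸×2.33×10⁻⁶×(2039.41)⁴ = 2.29 W.

P ≈ 2.29 W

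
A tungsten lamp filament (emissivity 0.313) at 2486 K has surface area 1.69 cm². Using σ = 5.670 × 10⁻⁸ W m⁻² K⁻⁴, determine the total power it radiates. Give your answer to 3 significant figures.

P ≈ 115 W

Area A = 1.69 cm² = 1.69×10⁻⁴ m².
P = εσAT⁴ = 0.313 × 5.670×10⁻⁸ × 1.69×10⁻⁴ × (2486)⁴ = 115 W.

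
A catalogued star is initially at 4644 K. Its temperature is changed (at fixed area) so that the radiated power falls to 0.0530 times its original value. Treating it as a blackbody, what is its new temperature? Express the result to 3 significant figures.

T₂ ≈ 2.23×10³ K

P ∝ T⁴, so T₂/T₁ = (P₂/P₁)^(1/4) = (0.0530)^(1/4) = 0.479810.
T₂ = 4644 × 0.479810 = 2.23×10³ K.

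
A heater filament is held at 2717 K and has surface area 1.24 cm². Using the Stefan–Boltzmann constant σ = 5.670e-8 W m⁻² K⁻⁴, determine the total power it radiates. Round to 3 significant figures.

Area A = 1.24 cm² = 1.24×10⁻⁴ m².
P = σAT⁴ = 5.670×10⁻⁸ × 1.24×10⁻⁴ × (2717)⁴ = 383 W.

P ≈ 383 W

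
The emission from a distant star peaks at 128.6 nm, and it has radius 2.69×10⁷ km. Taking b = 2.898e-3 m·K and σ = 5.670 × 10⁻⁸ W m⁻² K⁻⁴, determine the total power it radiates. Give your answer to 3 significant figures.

P ≈ 1.33×10³² W

Wien's law: T = b/λ_max = 2.898×10⁻³/1.286×10⁻⁷ = 22535.0 K.
Surface area A = 4πR² = 4π(2.69×10¹⁰ m)² = 9.09315×10²¹ m².
Then P = σAT⁴ = 5.670×10⁻⁸×9.09315×10²¹×(22535.0)⁴ = 1.33×10³² W.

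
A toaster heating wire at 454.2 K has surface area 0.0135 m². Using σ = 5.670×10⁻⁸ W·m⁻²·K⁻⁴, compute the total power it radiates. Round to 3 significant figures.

Area A = 0.0135 m².
P = σAT⁴ = 5.670×10⁻⁸ × 0.0135 × (454.2)⁴ = 32.6 W.

P ≈ 32.6 W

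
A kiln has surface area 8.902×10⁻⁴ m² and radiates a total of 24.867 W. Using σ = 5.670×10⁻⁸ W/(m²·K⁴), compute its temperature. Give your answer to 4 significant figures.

T ≈ 837.8 K

Area A = 8.902×10⁻⁴ m².
P = σAT⁴ ⇒ T = (P/(σA))^(1/4) = (24.867/(5.670×10⁻⁸×8.902×10⁻⁴))^(1/4) = 837.8 K.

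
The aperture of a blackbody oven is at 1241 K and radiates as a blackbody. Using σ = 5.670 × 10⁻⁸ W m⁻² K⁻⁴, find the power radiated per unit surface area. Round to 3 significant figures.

I ≈ 1.34×10⁵ W/m²

Stefan–Boltzmann: I = σT⁴ = 5.670×10⁻⁸ × (1241)⁴ = 1.34×10⁵ W/m².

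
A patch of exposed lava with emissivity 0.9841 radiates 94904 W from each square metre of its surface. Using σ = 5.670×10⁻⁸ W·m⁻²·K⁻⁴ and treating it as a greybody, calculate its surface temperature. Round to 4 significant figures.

T ≈ 1142 K

I = εσT⁴, so T = (I/εσ)^(1/4) = (94904/(0.9841×5.670×10⁻⁸))^(1/4) = 1142 K.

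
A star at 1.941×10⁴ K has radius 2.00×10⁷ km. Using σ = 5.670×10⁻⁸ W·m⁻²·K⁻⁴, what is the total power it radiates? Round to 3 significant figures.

Surface area A = 4πR² = 4π(2.00×10¹⁰ m)² = 5.02655×10²¹ m².
P = σAT⁴ = 5.670×10⁻⁸ × 5.02655×10²¹ × (1.941×10⁴)⁴ = 4.05×10³¹ W.

P ≈ 4.05×10³¹ W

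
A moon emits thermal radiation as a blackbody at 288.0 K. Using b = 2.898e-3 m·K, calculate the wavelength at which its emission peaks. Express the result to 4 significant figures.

Wien's displacement law: λ_max = b/T = (2.898×10⁻³ m·K)/(288.0 K) = 1.0063×10⁻⁵ m.
That is 10.06 μm, in the infrared range.

λ_max ≈ 10.06 μm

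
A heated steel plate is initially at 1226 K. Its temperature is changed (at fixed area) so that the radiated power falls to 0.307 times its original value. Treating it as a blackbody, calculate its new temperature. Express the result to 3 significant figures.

T₂ ≈ 913 K

P ∝ T⁴, so T₂/T₁ = (P₂/P₁)^(1/4) = (0.307)^(1/4) = 0.744363.
T₂ = 1226 × 0.744363 = 913 K.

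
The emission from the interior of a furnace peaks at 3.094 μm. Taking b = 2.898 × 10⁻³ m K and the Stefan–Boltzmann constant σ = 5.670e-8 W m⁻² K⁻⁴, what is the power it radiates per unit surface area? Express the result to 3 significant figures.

Wien's law: T = b/λ_max = 2.898×10⁻³/3.094×10⁻⁶ = 936.652 K.
Then I = σT⁴ = 5.670×10⁻⁸×(936.652)⁴ = 4.36×10⁴ W/m².

I ≈ 4.36×10⁴ W/m²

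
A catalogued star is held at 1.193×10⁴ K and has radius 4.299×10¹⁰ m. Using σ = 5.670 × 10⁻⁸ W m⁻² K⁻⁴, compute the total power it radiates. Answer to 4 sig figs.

P ≈ 2.667×10³¹ W

Surface area A = 4πR² = 4π(4.299×10¹⁰ m)² = 2.32244×10²² m².
P = σAT⁴ = 5.670×10⁻⁸ × 2.32244×10²² × (1.193×10⁴)⁴ = 2.667×10³¹ W.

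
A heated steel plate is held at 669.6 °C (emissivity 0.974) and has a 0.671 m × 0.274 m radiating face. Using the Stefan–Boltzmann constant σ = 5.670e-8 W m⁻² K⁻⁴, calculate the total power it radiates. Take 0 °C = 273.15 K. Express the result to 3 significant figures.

T = 669.6 °C + 273.15 = 942.75 K.
Area A = 0.671 × 0.274 = 0.183854 m².
P = εσAT⁴ = 0.974 × 5.670×10⁻⁸ × 0.183854 × (942.75)⁴ = 8.02×10³ W.

P ≈ 8.02×10³ W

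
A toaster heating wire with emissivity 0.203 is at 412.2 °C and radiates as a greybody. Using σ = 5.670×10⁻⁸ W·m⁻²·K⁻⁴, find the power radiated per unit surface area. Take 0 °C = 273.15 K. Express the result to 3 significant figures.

T = 412.2 °C + 273.15 = 685.35 K.
Stefan–Boltzmann: I = εσT⁴ = 0.203 × 5.670×10⁻⁸ × (685.35)⁴ = 2.54×10³ W/m².

I ≈ 2.54×10³ W/m²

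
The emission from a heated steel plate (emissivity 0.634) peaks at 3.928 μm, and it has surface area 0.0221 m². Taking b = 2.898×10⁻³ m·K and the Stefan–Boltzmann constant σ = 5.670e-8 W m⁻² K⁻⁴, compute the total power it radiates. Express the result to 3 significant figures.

P ≈ 235 W

Wien's law: T = b/λ_max = 2.898×10⁻³/3.928×10⁻⁶ = 737.780 K.
Area A = 0.0221 m².
Then P = εσAT⁴ = 0.634×5.670×10⁻⁸×0.0221×(737.780)⁴ = 235 W.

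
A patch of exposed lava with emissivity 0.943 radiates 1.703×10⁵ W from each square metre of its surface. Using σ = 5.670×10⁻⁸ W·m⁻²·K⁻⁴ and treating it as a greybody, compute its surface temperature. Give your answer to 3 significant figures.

I = εσT⁴, so T = (I/εσ)^(1/4) = (1.703×10⁵/(0.943×5.670×10⁻⁸))^(1/4) = 1.34×10³ K.

T ≈ 1.34×10³ K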